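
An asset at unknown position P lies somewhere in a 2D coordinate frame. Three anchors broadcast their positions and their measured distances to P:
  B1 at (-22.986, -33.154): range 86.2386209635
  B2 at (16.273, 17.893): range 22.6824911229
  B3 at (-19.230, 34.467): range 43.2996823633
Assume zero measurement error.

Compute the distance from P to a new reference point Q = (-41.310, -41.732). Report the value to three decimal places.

103.942

eq1: (x + 22.986)² + (y + 33.154)² = 86.2386209635²
eq2: (x − 16.273)² + (y − 17.893)² = 22.6824911229²
eq3: (x + 19.230)² + (y − 34.467)² = 43.2996823633²
eq2−eq3, eq2−eq1 (x²,y² cancel):
  -71.006·x + 33.148·y = -387.570078
  -78.518·x − 102.094·y = -5880.030408
det = -71.006·-102.094 − 33.148·-78.518 = 9852.001228
x = (-387.570078·-102.094 − 33.148·-5880.030408) / 9852.001228 = 23.800223
y = (-71.006·-5880.030408 − -387.570078·-78.518) / 9852.001228 = 39.290110
|P − Q| = √((23.800223 − -41.310)² + (39.290110 − -41.732)²) = 103.941924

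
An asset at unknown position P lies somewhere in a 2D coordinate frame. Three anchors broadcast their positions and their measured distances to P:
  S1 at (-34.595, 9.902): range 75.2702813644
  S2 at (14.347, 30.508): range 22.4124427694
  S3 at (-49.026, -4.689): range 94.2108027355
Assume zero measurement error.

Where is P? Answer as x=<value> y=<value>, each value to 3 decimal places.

x=36.209 y=35.444

eq1: (x + 34.595)² + (y − 9.902)² = 75.2702813644²
eq2: (x − 14.347)² + (y − 30.508)² = 22.4124427694²
eq3: (x + 49.026)² + (y + 4.689)² = 94.2108027355²
eq1−eq3, eq1−eq2 (x²,y² cancel):
  -28.862·x − 29.182·y = -2079.388327
  97.884·x + 41.212·y = 5005.008510
det = -28.862·41.212 − -29.182·97.884 = 1666.990144
x = (-2079.388327·41.212 − -29.182·5005.008510) / 1666.990144 = 36.209216
y = (-28.862·5005.008510 − -2079.388327·97.884) / 1666.990144 = 35.443696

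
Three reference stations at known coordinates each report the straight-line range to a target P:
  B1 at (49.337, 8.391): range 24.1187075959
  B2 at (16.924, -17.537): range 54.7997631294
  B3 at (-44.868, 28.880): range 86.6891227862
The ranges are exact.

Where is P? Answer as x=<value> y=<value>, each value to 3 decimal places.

eq1: (x − 49.337)² + (y − 8.391)² = 24.1187075959²
eq2: (x − 16.924)² + (y + 17.537)² = 54.7997631294²
eq3: (x + 44.868)² + (y − 28.880)² = 86.6891227862²
eq1−eq2, eq1−eq3 (x²,y² cancel):
  -64.826·x − 51.856·y = -4331.882288
  -188.410·x + 40.978·y = -6590.648579
det = -64.826·40.978 − -51.856·-188.410 = -12426.628788
x = (-4331.882288·40.978 − -51.856·-6590.648579) / -12426.628788 = 41.787403
y = (-64.826·-6590.648579 − -4331.882288·-188.410) / -12426.628788 = 31.297672

x=41.787 y=31.298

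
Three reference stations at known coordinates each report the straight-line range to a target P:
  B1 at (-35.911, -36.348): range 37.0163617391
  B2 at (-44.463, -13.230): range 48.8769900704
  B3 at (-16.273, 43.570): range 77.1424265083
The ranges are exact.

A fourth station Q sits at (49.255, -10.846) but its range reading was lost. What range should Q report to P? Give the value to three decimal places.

52.729

eq1: (x + 35.911)² + (y + 36.348)² = 37.0163617391²
eq2: (x + 44.463)² + (y + 13.230)² = 48.8769900704²
eq3: (x + 16.273)² + (y − 43.570)² = 77.1424265083²
eq1−eq2, eq1−eq3 (x²,y² cancel):
  -17.104·x + 46.236·y = -1477.534878
  39.276·x + 159.836·y = -5028.364527
det = -17.104·159.836 − 46.236·39.276 = -4549.800080
x = (-1477.534878·159.836 − 46.236·-5028.364527) / -4549.800080 = 0.807025
y = (-17.104·-5028.364527 − -1477.534878·39.276) / -4549.800080 = -31.657832
|P − Q| = √((0.807025 − 49.255)² + (-31.657832 − -10.846)²) = 52.728916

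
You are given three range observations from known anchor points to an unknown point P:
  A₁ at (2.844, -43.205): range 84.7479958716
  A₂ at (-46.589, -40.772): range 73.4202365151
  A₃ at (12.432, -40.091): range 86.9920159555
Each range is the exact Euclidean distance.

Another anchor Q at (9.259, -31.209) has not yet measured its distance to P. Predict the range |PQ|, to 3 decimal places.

77.894

eq1: (x − 2.844)² + (y + 43.205)² = 84.7479958716²
eq2: (x + 46.589)² + (y + 40.772)² = 73.4202365151²
eq3: (x − 12.432)² + (y + 40.091)² = 86.9920159555²
eq1−eq3, eq1−eq2 (x²,y² cancel):
  19.176·x + 6.228·y = -498.305492
  -98.866·x + 4.866·y = 3749.822218
det = 19.176·4.866 − 6.228·-98.866 = 709.047864
x = (-498.305492·4.866 − 6.228·3749.822218) / 709.047864 = -36.356710
y = (19.176·3749.822218 − -498.305492·-98.866) / 709.047864 = 31.931723
|P − Q| = √((-36.356710 − 9.259)² + (31.931723 − -31.209)²) = 77.894441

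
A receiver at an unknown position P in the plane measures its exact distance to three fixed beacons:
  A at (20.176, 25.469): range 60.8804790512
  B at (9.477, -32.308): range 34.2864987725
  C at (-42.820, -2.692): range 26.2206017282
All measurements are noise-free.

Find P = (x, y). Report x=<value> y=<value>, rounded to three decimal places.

eq1: (x − 20.176)² + (y − 25.469)² = 60.8804790512²
eq2: (x − 9.477)² + (y + 32.308)² = 34.2864987725²
eq3: (x + 42.820)² + (y + 2.692)² = 26.2206017282²
eq3−eq2, eq3−eq1 (x²,y² cancel):
  104.594·x − 59.232·y = -1195.222914
  125.992·x + 56.322·y = -3803.971102
det = 104.594·56.322 − -59.232·125.992 = 13353.701412
x = (-1195.222914·56.322 − -59.232·-3803.971102) / 13353.701412 = -21.914086
y = (104.594·-3803.971102 − -1195.222914·125.992) / 13353.701412 = -18.518014

x=-21.914 y=-18.518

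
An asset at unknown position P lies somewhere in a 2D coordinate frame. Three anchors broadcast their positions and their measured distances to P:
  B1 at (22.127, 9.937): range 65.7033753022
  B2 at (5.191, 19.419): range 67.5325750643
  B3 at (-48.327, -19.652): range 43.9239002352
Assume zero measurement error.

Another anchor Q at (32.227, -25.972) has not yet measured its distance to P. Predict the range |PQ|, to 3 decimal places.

eq1: (x − 22.127)² + (y − 9.937)² = 65.7033753022²
eq2: (x − 5.191)² + (y − 19.419)² = 67.5325750643²
eq3: (x + 48.327)² + (y + 19.652)² = 43.9239002352²
eq2−eq3, eq2−eq1 (x²,y² cancel):
  -107.036·x − 78.142·y = 4948.995674
  33.872·x − 18.964·y = 428.019225
det = -107.036·-18.964 − -78.142·33.872 = 4676.656528
x = (4948.995674·-18.964 − -78.142·428.019225) / 4676.656528 = -12.916594
y = (-107.036·428.019225 − 4948.995674·33.872) / 4676.656528 = -45.640694
|P − Q| = √((-12.916594 − 32.227)² + (-45.640694 − -25.972)²) = 49.242275

49.242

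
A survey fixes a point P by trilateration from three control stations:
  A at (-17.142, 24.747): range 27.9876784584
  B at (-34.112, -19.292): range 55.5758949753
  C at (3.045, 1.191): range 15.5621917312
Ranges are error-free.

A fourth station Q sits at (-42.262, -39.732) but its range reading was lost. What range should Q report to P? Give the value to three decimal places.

eq1: (x + 17.142)² + (y − 24.747)² = 27.9876784584²
eq2: (x + 34.112)² + (y + 19.292)² = 55.5758949753²
eq3: (x − 3.045)² + (y − 1.191)² = 15.5621917312²
eq2−eq1, eq2−eq3 (x²,y² cancel):
  33.940·x + 88.078·y = 1675.822322
  74.314·x + 40.966·y = 1321.378989
det = 33.940·40.966 − 88.078·74.314 = -5155.042452
x = (1675.822322·40.966 − 88.078·1321.378989) / -5155.042452 = 9.259416
y = (33.940·1321.378989 − 1675.822322·74.314) / -5155.042452 = 15.458545
|P − Q| = √((9.259416 − -42.262)² + (15.458545 − -39.732)²) = 75.501342

75.501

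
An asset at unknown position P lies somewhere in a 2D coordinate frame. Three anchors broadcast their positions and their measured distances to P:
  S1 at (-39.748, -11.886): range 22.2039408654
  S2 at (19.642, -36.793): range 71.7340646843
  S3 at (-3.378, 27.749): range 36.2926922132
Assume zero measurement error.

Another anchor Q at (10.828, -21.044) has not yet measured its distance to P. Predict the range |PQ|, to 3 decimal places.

55.160

eq1: (x + 39.748)² + (y + 11.886)² = 22.2039408654²
eq2: (x − 19.642)² + (y + 36.793)² = 71.7340646843²
eq3: (x + 3.378)² + (y − 27.749)² = 36.2926922132²
eq1−eq3, eq1−eq2 (x²,y² cancel):
  72.740·x + 79.270·y = -1763.907133
  118.780·x − 49.814·y = -4634.408533
det = 72.740·-49.814 − 79.270·118.780 = -13039.160960
x = (-1763.907133·-49.814 − 79.270·-4634.408533) / -13039.160960 = -34.913047
y = (72.740·-4634.408533 − -1763.907133·118.780) / -13039.160960 = 9.785138
|P − Q| = √((-34.913047 − 10.828)² + (9.785138 − -21.044)²) = 55.160485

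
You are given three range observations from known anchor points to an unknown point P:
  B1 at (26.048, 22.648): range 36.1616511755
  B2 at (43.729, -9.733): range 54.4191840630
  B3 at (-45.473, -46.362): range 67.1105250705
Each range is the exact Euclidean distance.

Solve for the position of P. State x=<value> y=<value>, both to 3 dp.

eq1: (x − 26.048)² + (y − 22.648)² = 36.1616511755²
eq2: (x − 43.729)² + (y + 9.733)² = 54.4191840630²
eq3: (x + 45.473)² + (y + 46.362)² = 67.1105250705²
eq2−eq3, eq2−eq1 (x²,y² cancel):
  -178.404·x − 73.258·y = 667.897062
  -35.362·x + 64.762·y = 838.256056
det = -178.404·64.762 − -73.258·-35.362 = -14144.349244
x = (667.897062·64.762 − -73.258·838.256056) / -14144.349244 = -7.399656
y = (-178.404·838.256056 − 667.897062·-35.362) / -14144.349244 = 8.903206

x=-7.400 y=8.903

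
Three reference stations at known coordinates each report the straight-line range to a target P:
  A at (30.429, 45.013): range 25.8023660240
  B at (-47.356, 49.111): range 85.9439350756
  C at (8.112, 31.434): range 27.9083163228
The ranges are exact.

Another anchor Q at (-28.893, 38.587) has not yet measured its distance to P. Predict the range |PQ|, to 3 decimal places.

65.073

eq1: (x − 30.429)² + (y − 45.013)² = 25.8023660240²
eq2: (x + 47.356)² + (y − 49.111)² = 85.9439350756²
eq3: (x − 8.112)² + (y − 31.434)² = 27.9083163228²
eq3−eq2, eq3−eq1 (x²,y² cancel):
  -110.936·x + 35.354·y = -3006.905699
  44.634·x + 27.158·y = 2011.305338
det = -110.936·27.158 − 35.354·44.634 = -4590.790324
x = (-3006.905699·27.158 − 35.354·2011.305338) / -4590.790324 = 33.277328
y = (-110.936·2011.305338 − -3006.905699·44.634) / -4590.790324 = 19.368330
|P − Q| = √((33.277328 − -28.893)² + (19.368330 − 38.587)²) = 65.073089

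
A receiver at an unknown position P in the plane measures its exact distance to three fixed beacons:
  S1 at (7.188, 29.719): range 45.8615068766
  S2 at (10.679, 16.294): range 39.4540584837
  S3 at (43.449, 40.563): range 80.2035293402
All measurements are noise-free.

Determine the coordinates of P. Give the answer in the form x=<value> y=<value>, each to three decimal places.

x=-22.237 y=-5.459

eq1: (x − 7.188)² + (y − 29.719)² = 45.8615068766²
eq2: (x − 10.679)² + (y − 16.294)² = 39.4540584837²
eq3: (x − 43.449)² + (y − 40.563)² = 80.2035293402²
eq3−eq2, eq3−eq1 (x²,y² cancel):
  -65.540·x − 48.538·y = 1722.346295
  -72.522·x − 21.688·y = 1731.042041
det = -65.540·-21.688 − -48.538·-72.522 = -2098.641316
x = (1722.346295·-21.688 − -48.538·1731.042041) / -2098.641316 = -22.236802
y = (-65.540·1731.042041 − 1722.346295·-72.522) / -2098.641316 = -5.458533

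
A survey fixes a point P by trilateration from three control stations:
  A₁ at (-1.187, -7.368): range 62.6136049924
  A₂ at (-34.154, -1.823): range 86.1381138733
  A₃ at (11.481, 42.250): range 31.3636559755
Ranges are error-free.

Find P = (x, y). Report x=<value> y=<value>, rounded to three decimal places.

eq1: (x + 1.187)² + (y + 7.368)² = 62.6136049924²
eq2: (x + 34.154)² + (y + 1.823)² = 86.1381138733²
eq3: (x − 11.481)² + (y − 42.250)² = 31.3636559755²
eq1−eq3, eq1−eq2 (x²,y² cancel):
  25.336·x + 99.236·y = 4797.964082
  -65.934·x + 11.090·y = -2385.188480
det = 25.336·11.090 − 99.236·-65.934 = 6824.002664
x = (4797.964082·11.090 − 99.236·-2385.188480) / 6824.002664 = 42.483276
y = (25.336·-2385.188480 − 4797.964082·-65.934) / 6824.002664 = 37.502598

x=42.483 y=37.503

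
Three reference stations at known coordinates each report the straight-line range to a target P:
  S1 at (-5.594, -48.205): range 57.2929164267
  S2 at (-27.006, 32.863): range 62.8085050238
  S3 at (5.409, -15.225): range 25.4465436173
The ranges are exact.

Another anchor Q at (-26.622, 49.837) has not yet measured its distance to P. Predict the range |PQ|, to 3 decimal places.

72.980

eq1: (x + 5.594)² + (y + 48.205)² = 57.2929164267²
eq2: (x + 27.006)² + (y − 32.863)² = 62.8085050238²
eq3: (x − 5.409)² + (y + 15.225)² = 25.4465436173²
eq1−eq2, eq1−eq3 (x²,y² cancel):
  -42.824·x + 162.136·y = -1208.144087
  22.006·x + 65.960·y = 540.994736
det = -42.824·65.960 − 162.136·22.006 = -6392.635856
x = (-1208.144087·65.960 − 162.136·540.994736) / -6392.635856 = 26.186992
y = (-42.824·540.994736 − -1208.144087·22.006) / -6392.635856 = -0.534812
|P − Q| = √((26.186992 − -26.622)² + (-0.534812 − 49.837)²) = 72.980197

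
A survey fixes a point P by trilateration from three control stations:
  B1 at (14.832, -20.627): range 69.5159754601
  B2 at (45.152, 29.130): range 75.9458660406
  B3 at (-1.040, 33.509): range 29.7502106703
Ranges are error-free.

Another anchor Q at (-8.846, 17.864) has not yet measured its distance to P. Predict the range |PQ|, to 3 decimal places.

25.991

eq1: (x − 14.832)² + (y + 20.627)² = 69.5159754601²
eq2: (x − 45.152)² + (y − 29.130)² = 75.9458660406²
eq3: (x + 1.040)² + (y − 33.509)² = 29.7502106703²
eq3−eq1, eq3−eq2 (x²,y² cancel):
  31.744·x − 108.272·y = -4425.869137
  92.384·x − 8.758·y = -3119.374211
det = 31.744·-8.758 − -108.272·92.384 = 9724.586496
x = (-4425.869137·-8.758 − -108.272·-3119.374211) / 9724.586496 = -30.744662
y = (31.744·-3119.374211 − -4425.869137·92.384) / 9724.586496 = 31.863368
|P − Q| = √((-30.744662 − -8.846)² + (31.863368 − 17.864)²) = 25.991031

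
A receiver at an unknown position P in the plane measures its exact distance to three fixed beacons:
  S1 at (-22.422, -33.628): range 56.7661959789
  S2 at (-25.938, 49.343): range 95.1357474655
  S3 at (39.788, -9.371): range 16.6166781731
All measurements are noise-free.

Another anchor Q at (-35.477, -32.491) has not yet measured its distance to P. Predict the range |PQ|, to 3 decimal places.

69.558

eq1: (x + 22.422)² + (y + 33.628)² = 56.7661959789²
eq2: (x + 25.938)² + (y − 49.343)² = 95.1357474655²
eq3: (x − 39.788)² + (y + 9.371)² = 16.6166781731²
eq2−eq3, eq2−eq1 (x²,y² cancel):
  131.452·x − 117.428·y = 7338.085544
  7.032·x − 165.942·y = 4354.486415
det = 131.452·-165.942 − -117.428·7.032 = -20987.654088
x = (7338.085544·-165.942 − -117.428·4354.486415) / -20987.654088 = 33.655880
y = (131.452·4354.486415 − 7338.085544·7.032) / -20987.654088 = -24.814804
|P − Q| = √((33.655880 − -35.477)² + (-24.814804 − -32.491)²) = 69.557739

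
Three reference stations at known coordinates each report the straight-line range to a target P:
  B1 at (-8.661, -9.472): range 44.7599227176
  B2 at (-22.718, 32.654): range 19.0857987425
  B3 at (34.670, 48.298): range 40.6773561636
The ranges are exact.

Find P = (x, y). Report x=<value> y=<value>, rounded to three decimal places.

x=-3.780 y=35.021

eq1: (x + 8.661)² + (y + 9.472)² = 44.7599227176²
eq2: (x + 22.718)² + (y − 32.654)² = 19.0857987425²
eq3: (x − 34.670)² + (y − 48.298)² = 40.6773561636²
eq2−eq1, eq2−eq3 (x²,y² cancel):
  28.114·x − 84.252·y = -3056.842503
  114.776·x + 31.288·y = 661.934873
det = 28.114·31.288 − -84.252·114.776 = 10549.738384
x = (-3056.842503·31.288 − -84.252·661.934873) / 10549.738384 = -3.779539
y = (28.114·661.934873 − -3056.842503·114.776) / 10549.738384 = 35.020944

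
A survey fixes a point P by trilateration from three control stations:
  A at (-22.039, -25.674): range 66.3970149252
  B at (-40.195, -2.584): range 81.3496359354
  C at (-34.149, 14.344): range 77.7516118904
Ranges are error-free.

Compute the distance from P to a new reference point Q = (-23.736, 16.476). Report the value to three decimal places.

68.367

eq1: (x + 22.039)² + (y + 25.674)² = 66.3970149252²
eq2: (x + 40.195)² + (y + 2.584)² = 81.3496359354²
eq3: (x + 34.149)² + (y − 14.344)² = 77.7516118904²
eq3−eq2, eq3−eq1 (x²,y² cancel):
  -12.092·x − 33.856·y = -322.039571
  24.220·x − 80.036·y = 1409.716821
det = -12.092·-80.036 − -33.856·24.220 = 1787.787632
x = (-322.039571·-80.036 − -33.856·1409.716821) / 1787.787632 = 41.113458
y = (-12.092·1409.716821 − -322.039571·24.220) / 1787.787632 = -5.172033
|P − Q| = √((41.113458 − -23.736)² + (-5.172033 − 16.476)²) = 68.367314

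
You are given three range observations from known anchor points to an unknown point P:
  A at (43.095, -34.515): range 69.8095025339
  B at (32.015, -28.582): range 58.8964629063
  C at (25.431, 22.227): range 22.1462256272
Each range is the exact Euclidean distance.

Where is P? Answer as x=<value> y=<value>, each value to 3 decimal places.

eq1: (x − 43.095)² + (y + 34.515)² = 69.8095025339²
eq2: (x − 32.015)² + (y + 28.582)² = 58.8964629063²
eq3: (x − 25.431)² + (y − 22.227)² = 22.1462256272²
eq3−eq1, eq3−eq2 (x²,y² cancel):
  35.328·x − 113.484·y = -2475.222374
  13.168·x − 101.618·y = -2277.222374
det = 35.328·-101.618 − -113.484·13.168 = -2095.603392
x = (-2475.222374·-101.618 − -113.484·-2277.222374) / -2095.603392 = 3.293160
y = (35.328·-2277.222374 − -2475.222374·13.168) / -2095.603392 = 22.836374

x=3.293 y=22.836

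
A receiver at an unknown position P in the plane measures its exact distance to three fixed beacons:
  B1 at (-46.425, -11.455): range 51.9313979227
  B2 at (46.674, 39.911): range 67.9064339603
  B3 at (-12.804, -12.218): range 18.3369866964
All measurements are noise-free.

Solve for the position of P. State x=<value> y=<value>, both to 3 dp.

x=5.442 y=-14.044

eq1: (x + 46.425)² + (y + 11.455)² = 51.9313979227²
eq2: (x − 46.674)² + (y − 39.911)² = 67.9064339603²
eq3: (x + 12.804)² + (y + 12.218)² = 18.3369866964²
eq1−eq3, eq1−eq2 (x²,y² cancel):
  67.242·x − 1.526·y = 387.349299
  186.198·x + 102.732·y = -429.561136
det = 67.242·102.732 − -1.526·186.198 = 7192.043292
x = (387.349299·102.732 − -1.526·-429.561136) / 7192.043292 = 5.441800
y = (67.242·-429.561136 − 387.349299·186.198) / 7192.043292 = -14.044439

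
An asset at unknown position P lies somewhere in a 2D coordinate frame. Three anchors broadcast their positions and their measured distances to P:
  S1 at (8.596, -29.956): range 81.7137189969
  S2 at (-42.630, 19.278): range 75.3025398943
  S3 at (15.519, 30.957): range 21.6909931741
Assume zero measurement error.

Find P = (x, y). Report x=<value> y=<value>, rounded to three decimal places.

x=26.191 y=49.841

eq1: (x − 8.596)² + (y + 29.956)² = 81.7137189969²
eq2: (x + 42.630)² + (y − 19.278)² = 75.3025398943²
eq3: (x − 15.519)² + (y − 30.957)² = 21.6909931741²
eq2−eq3, eq2−eq1 (x²,y² cancel):
  116.298·x + 23.358·y = 4210.190356
  102.452·x − 98.468·y = -2224.364390
det = 116.298·-98.468 − 23.358·102.452 = -13844.705280
x = (4210.190356·-98.468 − 23.358·-2224.364390) / -13844.705280 = 26.191408
y = (116.298·-2224.364390 − 4210.190356·102.452) / -13844.705280 = 49.840826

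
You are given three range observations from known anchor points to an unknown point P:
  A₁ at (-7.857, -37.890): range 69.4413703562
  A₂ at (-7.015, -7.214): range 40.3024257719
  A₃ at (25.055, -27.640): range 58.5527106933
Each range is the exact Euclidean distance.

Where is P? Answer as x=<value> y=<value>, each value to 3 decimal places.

x=10.512 y=29.078

eq1: (x + 7.857)² + (y + 37.890)² = 69.4413703562²
eq2: (x + 7.015)² + (y + 7.214)² = 40.3024257719²
eq3: (x − 25.055)² + (y + 27.640)² = 58.5527106933²
eq3−eq1, eq3−eq2 (x²,y² cancel):
  -65.824·x − 20.500·y = -1288.022063
  -64.140·x + 40.852·y = 513.663802
det = -65.824·40.852 − -20.500·-64.140 = -4003.912048
x = (-1288.022063·40.852 − -20.500·513.663802) / -4003.912048 = 10.511762
y = (-65.824·513.663802 − -1288.022063·-64.140) / -4003.912048 = 29.077847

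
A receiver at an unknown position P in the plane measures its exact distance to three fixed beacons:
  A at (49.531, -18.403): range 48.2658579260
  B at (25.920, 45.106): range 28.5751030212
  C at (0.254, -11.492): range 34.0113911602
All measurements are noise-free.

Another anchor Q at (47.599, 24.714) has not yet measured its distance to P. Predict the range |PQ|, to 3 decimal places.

30.809

eq1: (x − 49.531)² + (y + 18.403)² = 48.2658579260²
eq2: (x − 25.920)² + (y − 45.106)² = 28.5751030212²
eq3: (x − 0.254)² + (y + 11.492)² = 34.0113911602²
eq3−eq1, eq3−eq2 (x²,y² cancel):
  98.554·x − 13.822·y = 1487.041477
  51.332·x + 113.196·y = 2914.505272
det = 98.554·113.196 − -13.822·51.332 = 11865.429488
x = (1487.041477·113.196 − -13.822·2914.505272) / 11865.429488 = 17.581449
y = (98.554·2914.505272 − 1487.041477·51.332) / 11865.429488 = 17.774606
|P − Q| = √((17.581449 − 47.599)² + (17.774606 − 24.714)²) = 30.809229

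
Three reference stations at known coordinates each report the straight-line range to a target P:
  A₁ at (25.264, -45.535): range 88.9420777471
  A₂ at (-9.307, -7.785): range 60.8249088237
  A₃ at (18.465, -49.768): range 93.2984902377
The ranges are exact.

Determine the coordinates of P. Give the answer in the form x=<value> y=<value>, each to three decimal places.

x=23.567 y=43.391

eq1: (x − 25.264)² + (y + 45.535)² = 88.9420777471²
eq2: (x + 9.307)² + (y + 7.785)² = 60.8249088237²
eq3: (x − 18.465)² + (y + 49.768)² = 93.2984902377²
eq2−eq1, eq2−eq3 (x²,y² cancel):
  69.142·x − 75.500·y = -1646.544214
  55.544·x − 83.966·y = -2334.355172
det = 69.142·-83.966 − -75.500·55.544 = -1612.005172
x = (-1646.544214·-83.966 − -75.500·-2334.355172) / -1612.005172 = 23.566974
y = (69.142·-2334.355172 − -1646.544214·55.544) / -1612.005172 = 43.390887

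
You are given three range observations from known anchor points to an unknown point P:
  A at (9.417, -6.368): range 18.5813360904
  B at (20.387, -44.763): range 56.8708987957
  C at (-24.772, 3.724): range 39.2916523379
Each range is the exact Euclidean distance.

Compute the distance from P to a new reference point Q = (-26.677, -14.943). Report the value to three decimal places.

eq1: (x − 9.417)² + (y + 6.368)² = 18.5813360904²
eq2: (x − 20.387)² + (y + 44.763)² = 56.8708987957²
eq3: (x + 24.772)² + (y − 3.724)² = 39.2916523379²
eq2−eq1, eq2−eq3 (x²,y² cancel):
  -21.940·x + 76.790·y = 598.908454
  -90.318·x + 96.974·y = -101.370592
det = -21.940·96.974 − 76.790·-90.318 = 4807.909660
x = (598.908454·96.974 − 76.790·-101.370592) / 4807.909660 = 13.698842
y = (-21.940·-101.370592 − 598.908454·-90.318) / 4807.909660 = 11.713258
|P − Q| = √((13.698842 − -26.677)² + (11.713258 − -14.943)²) = 48.381450

48.381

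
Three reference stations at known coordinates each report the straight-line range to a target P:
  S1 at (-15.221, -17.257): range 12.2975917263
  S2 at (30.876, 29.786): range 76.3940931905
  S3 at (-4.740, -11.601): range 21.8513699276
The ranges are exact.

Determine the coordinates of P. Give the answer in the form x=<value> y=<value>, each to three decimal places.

eq1: (x + 15.221)² + (y + 17.257)² = 12.2975917263²
eq2: (x − 30.876)² + (y − 29.786)² = 76.3940931905²
eq3: (x + 4.740)² + (y + 11.601)² = 21.8513699276²
eq1−eq2, eq1−eq3 (x²,y² cancel):
  92.194·x + 94.086·y = -4373.776430
  20.962·x + 11.312·y = -698.683694
det = 92.194·11.312 − 94.086·20.962 = -929.332204
x = (-4373.776430·11.312 − 94.086·-698.683694) / -929.332204 = -17.496644
y = (92.194·-698.683694 − -4373.776430·20.962) / -929.332204 = -29.342206

x=-17.497 y=-29.342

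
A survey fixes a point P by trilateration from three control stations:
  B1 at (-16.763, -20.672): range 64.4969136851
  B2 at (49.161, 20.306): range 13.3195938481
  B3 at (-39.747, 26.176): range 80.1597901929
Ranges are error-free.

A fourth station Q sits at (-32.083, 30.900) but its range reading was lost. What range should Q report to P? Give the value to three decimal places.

73.730

eq1: (x + 16.763)² + (y + 20.672)² = 64.4969136851²
eq2: (x − 49.161)² + (y − 20.306)² = 13.3195938481²
eq3: (x + 39.747)² + (y − 26.176)² = 80.1597901929²
eq1−eq2, eq1−eq3 (x²,y² cancel):
  131.848·x + 81.956·y = 6103.248099
  -45.968·x + 93.696·y = -709.062857
det = 131.848·93.696 − 81.956·-45.968 = 16120.983616
x = (6103.248099·93.696 − 81.956·-709.062857) / 16120.983616 = 39.077137
y = (131.848·-709.062857 − 6103.248099·-45.968) / 16120.983616 = 11.603857
|P − Q| = √((39.077137 − -32.083)² + (11.603857 − 30.900)²) = 73.729955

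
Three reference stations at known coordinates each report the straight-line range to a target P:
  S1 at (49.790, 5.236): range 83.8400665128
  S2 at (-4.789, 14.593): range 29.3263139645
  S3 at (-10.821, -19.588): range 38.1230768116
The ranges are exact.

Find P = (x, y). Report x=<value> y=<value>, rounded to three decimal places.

x=-33.867 y=10.781

eq1: (x − 49.790)² + (y − 5.236)² = 83.8400665128²
eq2: (x + 4.789)² + (y − 14.593)² = 29.3263139645²
eq3: (x + 10.821)² + (y + 19.588)² = 38.1230768116²
eq1−eq2, eq1−eq3 (x²,y² cancel):
  -109.158·x + 18.714·y = 3898.554436
  -121.222·x − 49.648·y = 3570.111756
det = -109.158·-49.648 − 18.714·-121.222 = 7688.024892
x = (3898.554436·-49.648 − 18.714·3570.111756) / 7688.024892 = -33.866501
y = (-109.158·3570.111756 − 3898.554436·-121.222) / 7688.024892 = 10.780962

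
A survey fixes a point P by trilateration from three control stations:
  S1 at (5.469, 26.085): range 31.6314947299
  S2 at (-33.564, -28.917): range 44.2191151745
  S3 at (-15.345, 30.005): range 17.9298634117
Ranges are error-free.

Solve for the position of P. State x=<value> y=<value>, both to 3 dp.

x=-23.854 y=14.223

eq1: (x − 5.469)² + (y − 26.085)² = 31.6314947299²
eq2: (x + 33.564)² + (y + 28.917)² = 44.2191151745²
eq3: (x + 15.345)² + (y − 30.005)² = 17.9298634117²
eq3−eq2, eq3−eq1 (x²,y² cancel):
  -36.438·x − 117.844·y = -806.884210
  41.628·x − 7.840·y = -1104.503321
det = -36.438·-7.840 − -117.844·41.628 = 5191.283952
x = (-806.884210·-7.840 − -117.844·-1104.503321) / 5191.283952 = -23.854044
y = (-36.438·-1104.503321 − -806.884210·41.628) / 5191.283952 = 14.222853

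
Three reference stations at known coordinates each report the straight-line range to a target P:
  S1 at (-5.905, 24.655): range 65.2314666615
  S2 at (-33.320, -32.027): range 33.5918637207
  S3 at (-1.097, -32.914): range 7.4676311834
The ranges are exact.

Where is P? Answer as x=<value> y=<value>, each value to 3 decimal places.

eq1: (x + 5.905)² + (y − 24.655)² = 65.2314666615²
eq2: (x + 33.320)² + (y + 32.027)² = 33.5918637207²
eq3: (x + 1.097)² + (y + 32.914)² = 7.4676311834²
eq1−eq3, eq1−eq2 (x²,y² cancel):
  9.616·x − 115.138·y = 4641.175482
  -54.830·x − 113.364·y = 4619.944014
det = 9.616·-113.364 − -115.138·-54.830 = -7403.124764
x = (4641.175482·-113.364 − -115.138·4619.944014) / -7403.124764 = -0.781953
y = (9.616·4619.944014 − 4641.175482·-54.830) / -7403.124764 = -40.374983

x=-0.782 y=-40.375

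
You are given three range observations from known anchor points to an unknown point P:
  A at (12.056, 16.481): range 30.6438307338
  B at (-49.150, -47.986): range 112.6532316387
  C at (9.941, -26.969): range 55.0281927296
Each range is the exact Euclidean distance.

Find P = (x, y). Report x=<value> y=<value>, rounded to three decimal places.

x=42.690 y=17.253

eq1: (x − 12.056)² + (y − 16.481)² = 30.6438307338²
eq2: (x + 49.150)² + (y + 47.986)² = 112.6532316387²
eq3: (x − 9.941)² + (y + 26.969)² = 55.0281927296²
eq1−eq2, eq1−eq3 (x²,y² cancel):
  -122.412·x − 128.934·y = -7450.298038
  -4.230·x − 86.900·y = -1679.877688
det = -122.412·-86.900 − -128.934·-4.230 = 10092.211980
x = (-7450.298038·-86.900 − -128.934·-1679.877688) / 10092.211980 = 42.690101
y = (-122.412·-1679.877688 − -7450.298038·-4.230) / 10092.211980 = 17.253148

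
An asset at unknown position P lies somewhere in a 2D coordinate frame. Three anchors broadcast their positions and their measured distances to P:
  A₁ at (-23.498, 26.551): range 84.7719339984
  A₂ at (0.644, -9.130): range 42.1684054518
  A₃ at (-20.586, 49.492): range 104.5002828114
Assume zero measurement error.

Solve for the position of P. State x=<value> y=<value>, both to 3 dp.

eq1: (x + 23.498)² + (y − 26.551)² = 84.7719339984²
eq2: (x − 0.644)² + (y + 9.130)² = 42.1684054518²
eq3: (x + 20.586)² + (y − 49.492)² = 104.5002828114²
eq2−eq1, eq2−eq3 (x²,y² cancel):
  -48.284·x + 71.362·y = -4234.766406
  -42.460·x + 117.244·y = -6352.664865
det = -48.284·117.244 − 71.362·-42.460 = -2630.978776
x = (-4234.766406·117.244 − 71.362·-6352.664865) / -2630.978776 = 16.405333
y = (-48.284·-6352.664865 − -4234.766406·-42.460) / -2630.978776 = -48.242080

x=16.405 y=-48.242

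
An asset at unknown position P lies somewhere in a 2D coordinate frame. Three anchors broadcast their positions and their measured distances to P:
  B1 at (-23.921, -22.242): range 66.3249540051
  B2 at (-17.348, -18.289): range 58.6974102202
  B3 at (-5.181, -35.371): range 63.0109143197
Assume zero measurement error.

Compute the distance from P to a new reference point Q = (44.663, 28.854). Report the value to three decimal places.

eq1: (x + 23.921)² + (y + 22.242)² = 66.3249540051²
eq2: (x + 17.348)² + (y + 18.289)² = 58.6974102202²
eq3: (x + 5.181)² + (y + 35.371)² = 63.0109143197²
eq1−eq3, eq1−eq2 (x²,y² cancel):
  37.480·x − 26.258·y = 639.653797
  13.146·x + 7.906·y = 522.133377
det = 37.480·7.906 − -26.258·13.146 = 641.504548
x = (639.653797·7.906 − -26.258·522.133377) / 641.504548 = 29.255102
y = (37.480·522.133377 − 639.653797·13.146) / 641.504548 = 17.397648
|P − Q| = √((29.255102 − 44.663)² + (17.397648 − 28.854)²) = 19.200295

19.200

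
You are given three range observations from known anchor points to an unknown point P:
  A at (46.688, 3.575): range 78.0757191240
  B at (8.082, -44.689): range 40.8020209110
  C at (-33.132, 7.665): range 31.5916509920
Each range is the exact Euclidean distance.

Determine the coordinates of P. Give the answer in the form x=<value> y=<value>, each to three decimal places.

eq1: (x − 46.688)² + (y − 3.575)² = 78.0757191240²
eq2: (x − 8.082)² + (y + 44.689)² = 40.8020209110²
eq3: (x + 33.132)² + (y − 7.665)² = 31.5916509920²
eq2−eq3, eq2−eq1 (x²,y² cancel):
  -82.428·x + 104.708·y = -239.171298
  77.212·x + 96.528·y = -4300.888482
det = -82.428·96.528 − 104.708·77.212 = -16041.324080
x = (-239.171298·96.528 − 104.708·-4300.888482) / -16041.324080 = -26.634379
y = (-82.428·-4300.888482 − -239.171298·77.212) / -16041.324080 = -23.251231

x=-26.634 y=-23.251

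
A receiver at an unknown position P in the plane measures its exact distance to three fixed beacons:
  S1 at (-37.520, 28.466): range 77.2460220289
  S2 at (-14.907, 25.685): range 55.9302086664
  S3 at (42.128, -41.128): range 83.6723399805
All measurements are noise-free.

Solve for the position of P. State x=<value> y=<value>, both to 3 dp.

eq1: (x + 37.520)² + (y − 28.466)² = 77.2460220289²
eq2: (x + 14.907)² + (y − 25.685)² = 55.9302086664²
eq3: (x − 42.128)² + (y + 41.128)² = 83.6723399805²
eq1−eq3, eq1−eq2 (x²,y² cancel):
  159.296·x − 139.188·y = 214.104653
  45.226·x − 5.562·y = 1502.633996
det = 159.296·-5.562 − -139.188·45.226 = 5408.912136
x = (214.104653·-5.562 − -139.188·1502.633996) / 5408.912136 = 38.447245
y = (159.296·1502.633996 − 214.104653·45.226) / 5408.912136 = 42.463342

x=38.447 y=42.463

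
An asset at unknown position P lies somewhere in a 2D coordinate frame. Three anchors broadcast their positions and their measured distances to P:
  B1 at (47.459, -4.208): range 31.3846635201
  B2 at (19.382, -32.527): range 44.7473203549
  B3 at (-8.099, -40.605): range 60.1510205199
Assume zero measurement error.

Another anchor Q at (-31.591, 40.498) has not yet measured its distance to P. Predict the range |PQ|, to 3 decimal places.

59.461

eq1: (x − 47.459)² + (y + 4.208)² = 31.3846635201²
eq2: (x − 19.382)² + (y + 32.527)² = 44.7473203549²
eq3: (x + 8.099)² + (y + 40.605)² = 60.1510205199²
eq2−eq3, eq2−eq1 (x²,y² cancel):
  -54.962·x − 16.156·y = -1335.130418
  56.154·x + 56.638·y = 1853.721867
det = -54.962·56.638 − -16.156·56.154 = -2205.713732
x = (-1335.130418·56.638 − -16.156·1853.721867) / -2205.713732 = 20.705491
y = (-54.962·1853.721867 − -1335.130418·56.154) / -2205.713732 = 12.200744
|P − Q| = √((20.705491 − -31.591)² + (12.200744 − 40.498)²) = 59.461397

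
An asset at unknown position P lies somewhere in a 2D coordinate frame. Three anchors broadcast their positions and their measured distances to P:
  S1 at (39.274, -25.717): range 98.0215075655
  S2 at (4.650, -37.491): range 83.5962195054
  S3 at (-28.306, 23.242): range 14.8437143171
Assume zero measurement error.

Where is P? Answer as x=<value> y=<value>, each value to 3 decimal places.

eq1: (x − 39.274)² + (y + 25.717)² = 98.0215075655²
eq2: (x − 4.650)² + (y + 37.491)² = 83.5962195054²
eq3: (x + 28.306)² + (y − 23.242)² = 14.8437143171²
eq3−eq1, eq3−eq2 (x²,y² cancel):
  135.160·x − 97.918·y = -8525.489126
  65.912·x − 121.466·y = -6682.214680
det = 135.160·-121.466 − -97.918·65.912 = -9963.373344
x = (-8525.489126·-121.466 − -97.918·-6682.214680) / -9963.373344 = -38.264948
y = (135.160·-6682.214680 − -8525.489126·65.912) / -9963.373344 = 34.249053

x=-38.265 y=34.249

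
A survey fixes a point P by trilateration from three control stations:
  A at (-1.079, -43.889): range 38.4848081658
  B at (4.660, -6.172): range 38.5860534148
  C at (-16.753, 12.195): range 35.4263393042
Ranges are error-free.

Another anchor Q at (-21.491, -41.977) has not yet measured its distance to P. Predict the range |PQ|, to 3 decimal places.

23.991

eq1: (x + 1.079)² + (y + 43.889)² = 38.4848081658²
eq2: (x − 4.660)² + (y + 6.172)² = 38.5860534148²
eq3: (x + 16.753)² + (y − 12.195)² = 35.4263393042²
eq2−eq1, eq2−eq3 (x²,y² cancel):
  -11.478·x − 75.434·y = 1875.402437
  -42.826·x + 36.734·y = 603.429852
det = -11.478·36.734 − -75.434·-42.826 = -3652.169336
x = (1875.402437·36.734 − -75.434·603.429852) / -3652.169336 = -31.326631
y = (-11.478·603.429852 − 1875.402437·-42.826) / -3652.169336 = -20.094856
|P − Q| = √((-31.326631 − -21.491)² + (-20.094856 − -41.977)²) = 23.990995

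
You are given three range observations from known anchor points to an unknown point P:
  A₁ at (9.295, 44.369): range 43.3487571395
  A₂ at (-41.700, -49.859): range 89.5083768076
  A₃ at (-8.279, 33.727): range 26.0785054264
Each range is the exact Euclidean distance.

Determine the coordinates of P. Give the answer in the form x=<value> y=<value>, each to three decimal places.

x=-33.756 y=39.296

eq1: (x − 9.295)² + (y − 44.369)² = 43.3487571395²
eq2: (x + 41.700)² + (y + 49.859)² = 89.5083768076²
eq3: (x + 8.279)² + (y − 33.727)² = 26.0785054264²
eq2−eq1, eq2−eq3 (x²,y² cancel):
  101.990·x + 188.456·y = 3962.830078
  66.842·x + 167.172·y = 4312.903562
det = 101.990·167.172 − 188.456·66.842 = 4453.096328
x = (3962.830078·167.172 − 188.456·4312.903562) / 4453.096328 = -33.755911
y = (101.990·4312.903562 − 3962.830078·66.842) / 4453.096328 = 39.296151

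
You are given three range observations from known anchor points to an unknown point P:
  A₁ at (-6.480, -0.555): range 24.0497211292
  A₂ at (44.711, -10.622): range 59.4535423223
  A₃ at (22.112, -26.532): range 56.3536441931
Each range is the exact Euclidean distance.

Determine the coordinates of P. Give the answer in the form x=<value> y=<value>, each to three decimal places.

x=-4.065 y=23.373

eq1: (x + 6.480)² + (y + 0.555)² = 24.0497211292²
eq2: (x − 44.711)² + (y + 10.622)² = 59.4535423223²
eq3: (x − 22.112)² + (y + 26.532)² = 56.3536441931²
eq2−eq1, eq2−eq3 (x²,y² cancel):
  -102.382·x + 20.134·y = 886.732628
  -45.198·x − 31.820·y = -560.022356
det = -102.382·-31.820 − 20.134·-45.198 = 4167.811772
x = (886.732628·-31.820 − 20.134·-560.022356) / 4167.811772 = -4.064565
y = (-102.382·-560.022356 − 886.732628·-45.198) / 4167.811772 = 23.373117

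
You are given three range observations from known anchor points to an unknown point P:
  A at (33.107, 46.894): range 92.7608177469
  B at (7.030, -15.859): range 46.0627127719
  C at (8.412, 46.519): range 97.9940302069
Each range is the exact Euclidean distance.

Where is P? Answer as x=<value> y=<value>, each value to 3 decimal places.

eq1: (x − 33.107)² + (y − 46.894)² = 92.7608177469²
eq2: (x − 7.030)² + (y + 15.859)² = 46.0627127719²
eq3: (x − 8.412)² + (y − 46.519)² = 97.9940302069²
eq2−eq3, eq2−eq1 (x²,y² cancel):
  2.764·x + 124.756·y = -5547.206124
  52.154·x + 125.506·y = -3488.603897
det = 2.764·125.506 − 124.756·52.154 = -6159.625840
x = (-5547.206124·125.506 − 124.756·-3488.603897) / -6159.625840 = 42.370006
y = (2.764·-3488.603897 − -5547.206124·52.154) / -6159.625840 = -45.403162

x=42.370 y=-45.403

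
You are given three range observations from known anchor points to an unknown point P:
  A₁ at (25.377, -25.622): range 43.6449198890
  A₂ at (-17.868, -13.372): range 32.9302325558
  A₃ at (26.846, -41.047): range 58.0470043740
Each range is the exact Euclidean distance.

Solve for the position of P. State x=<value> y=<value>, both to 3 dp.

eq1: (x − 25.377)² + (y + 25.622)² = 43.6449198890²
eq2: (x + 17.868)² + (y + 13.372)² = 32.9302325558²
eq3: (x − 26.846)² + (y + 41.047)² = 58.0470043740²
eq2−eq3, eq2−eq1 (x²,y² cancel):
  89.428·x − 55.350·y = -377.566384
  86.490·x − 24.500·y = -18.075611
det = 89.428·-24.500 − -55.350·86.490 = 2596.235500
x = (-377.566384·-24.500 − -55.350·-18.075611) / 2596.235500 = 3.177636
y = (89.428·-18.075611 − -377.566384·86.490) / 2596.235500 = 11.955484

x=3.178 y=11.955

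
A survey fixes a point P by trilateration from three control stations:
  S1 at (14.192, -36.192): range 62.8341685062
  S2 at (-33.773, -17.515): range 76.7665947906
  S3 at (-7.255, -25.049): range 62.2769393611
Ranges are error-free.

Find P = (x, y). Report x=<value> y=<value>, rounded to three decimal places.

x=30.479 y=24.495

eq1: (x − 14.192)² + (y + 36.192)² = 62.8341685062²
eq2: (x + 33.773)² + (y + 17.515)² = 76.7665947906²
eq3: (x + 7.255)² + (y + 25.049)² = 62.2769393611²
eq2−eq3, eq2−eq1 (x²,y² cancel):
  53.036·x − 15.068·y = 1247.389572
  95.930·x − 37.354·y = 2008.860318
det = 53.036·-37.354 − -15.068·95.930 = -535.633504
x = (1247.389572·-37.354 − -15.068·2008.860318) / -535.633504 = 30.478831
y = (53.036·2008.860318 − 1247.389572·95.930) / -535.633504 = 24.494670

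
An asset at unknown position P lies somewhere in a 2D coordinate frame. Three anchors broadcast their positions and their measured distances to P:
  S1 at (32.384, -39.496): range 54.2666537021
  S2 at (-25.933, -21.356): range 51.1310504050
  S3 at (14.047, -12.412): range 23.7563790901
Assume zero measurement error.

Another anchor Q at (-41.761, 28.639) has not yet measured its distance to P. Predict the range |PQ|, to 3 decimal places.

eq1: (x − 32.384)² + (y + 39.496)² = 54.2666537021²
eq2: (x + 25.933)² + (y + 21.356)² = 51.1310504050²
eq3: (x − 14.047)² + (y + 12.412)² = 23.7563790901²
eq1−eq2, eq1−eq3 (x²,y² cancel):
  -116.634·x + 36.280·y = -1149.572858
  -36.674·x + 54.168·y = 123.222638
det = -116.634·54.168 − 36.280·-36.674 = -4987.297792
x = (-1149.572858·54.168 − 36.280·123.222638) / -4987.297792 = 13.382112
y = (-116.634·123.222638 − -1149.572858·-36.674) / -4987.297792 = 11.335073
|P − Q| = √((13.382112 − -41.761)² + (11.335073 − 28.639)²) = 57.794366

57.794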